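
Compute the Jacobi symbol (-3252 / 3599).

-1

Reduce the numerator: -3252 ≡ 347 (mod 3599), so (-3252 / 3599) = (347 / 3599).
Both 347 ≡ 3 and 3599 ≡ 3 (mod 4), so reciprocity gives (347 / 3599) = -(3599 / 347). Reduce: 3599 ≡ 129 (mod 347). Now have -(129 / 347).
129 ≡ 1 (mod 4), so quadratic reciprocity gives (129 / 347) = (347 / 129). Reduce: 347 ≡ 89 (mod 129). Now have -(89 / 129).
89 ≡ 1 (mod 4), so quadratic reciprocity gives (89 / 129) = (129 / 89). Reduce: 129 ≡ 40 (mod 89). Now have -(40 / 89).
Factor out 2: 40 = 2^3·5. Since 89 ≡ 1 (mod 8), (2 / 89) = +1, and (2 / 89)^3 = +1. Now have -(5 / 89).
5 ≡ 1 (mod 4), so quadratic reciprocity gives (5 / 89) = (89 / 5). Reduce: 89 ≡ 4 (mod 5). Now have -(4 / 5).
Factor out 2: 4 = 2^2. Since 5 ≡ 5 (mod 8), (2 / 5) = -1, and (2 / 5)^2 = +1. Now have -(1 / 5).
(1 / 5) = 1. Collecting the sign factors: -1.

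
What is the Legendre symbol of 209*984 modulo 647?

1

By multiplicativity, (209·984|647) = (209|647)·(984|647).
First factor (209|647):
209 ≡ 1 (mod 4), so quadratic reciprocity gives (209|647) = (647|209). Reduce: 647 ≡ 20 (mod 209). Now have (20|209).
Factor out 2: 20 = 2^2·5. Since 209 ≡ 1 (mod 8), (2|209) = +1, and (2|209)^2 = +1. Now have (5|209).
5 ≡ 1 (mod 4), so quadratic reciprocity gives (5|209) = (209|5). Reduce: 209 ≡ 4 (mod 5). Now have (4|5).
Factor out 2: 4 = 2^2. Since 5 ≡ 5 (mod 8), (2|5) = -1, and (2|5)^2 = +1. Now have (1|5).
(1|5) = 1. Collecting the sign factors: 1.
Second factor (984|647):
Reduce the numerator: 984 ≡ 337 (mod 647), so (984|647) = (337|647).
337 ≡ 1 (mod 4), so quadratic reciprocity gives (337|647) = (647|337). Reduce: 647 ≡ 310 (mod 337). Now have (310|337).
Factor out 2: 310 = 2·155. Since 337 ≡ 1 (mod 8), (2|337) = +1. Now have (155|337).
337 ≡ 1 (mod 4), so quadratic reciprocity gives (155|337) = (337|155). Reduce: 337 ≡ 27 (mod 155). Now have (27|155).
Both 27 ≡ 3 and 155 ≡ 3 (mod 4), so reciprocity gives (27|155) = -(155|27). Reduce: 155 ≡ 20 (mod 27). Now have -(20|27).
Factor out 2: 20 = 2^2·5. Since 27 ≡ 3 (mod 8), (2|27) = -1, and (2|27)^2 = +1. Now have -(5|27).
5 ≡ 1 (mod 4), so quadratic reciprocity gives (5|27) = (27|5). Reduce: 27 ≡ 2 (mod 5). Now have -(2|5).
Factor out 2: 2 = 2. Since 5 ≡ 5 (mod 8), (2|5) = -1. Now have (1|5).
(1|5) = 1. Collecting the sign factors: 1.
Product: (1)·(1) = 1.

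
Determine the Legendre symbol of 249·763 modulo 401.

-1

By multiplicativity, (249·763/401) = (249/401)·(763/401).
First factor (249/401):
249 ≡ 1 (mod 4), so quadratic reciprocity gives (249/401) = (401/249). Reduce: 401 ≡ 152 (mod 249). Now have (152/249).
Factor out 2: 152 = 2^3·19. Since 249 ≡ 1 (mod 8), (2/249) = +1, and (2/249)^3 = +1. Now have (19/249).
249 ≡ 1 (mod 4), so quadratic reciprocity gives (19/249) = (249/19). Reduce: 249 ≡ 2 (mod 19). Now have (2/19).
Factor out 2: 2 = 2. Since 19 ≡ 3 (mod 8), (2/19) = -1. Now have -(1/19).
(1/19) = 1. Collecting the sign factors: -1.
Second factor (763/401):
Reduce the numerator: 763 ≡ 362 (mod 401), so (763/401) = (362/401).
Factor out 2: 362 = 2·181. Since 401 ≡ 1 (mod 8), (2/401) = +1. Now have (181/401).
181 ≡ 1 (mod 4), so quadratic reciprocity gives (181/401) = (401/181). Reduce: 401 ≡ 39 (mod 181). Now have (39/181).
181 ≡ 1 (mod 4), so quadratic reciprocity gives (39/181) = (181/39). Reduce: 181 ≡ 25 (mod 39). Now have (25/39).
25 ≡ 1 (mod 4), so quadratic reciprocity gives (25/39) = (39/25). Reduce: 39 ≡ 14 (mod 25). Now have (14/25).
Factor out 2: 14 = 2·7. Since 25 ≡ 1 (mod 8), (2/25) = +1. Now have (7/25).
25 ≡ 1 (mod 4), so quadratic reciprocity gives (7/25) = (25/7). Reduce: 25 ≡ 4 (mod 7). Now have (4/7).
Factor out 2: 4 = 2^2. Since 7 ≡ 7 (mod 8), (2/7) = +1, and (2/7)^2 = +1. Now have (1/7).
(1/7) = 1. Collecting the sign factors: 1.
Product: (-1)·(1) = -1.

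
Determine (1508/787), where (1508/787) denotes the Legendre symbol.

(1508/787)
  = (721/787)    [1508 ≡ 721 mod 787]
  = (787/721)    [QR: 721 ≡ 1 mod 4, sign kept]
  = (66/721)    [787 ≡ 66 mod 721]
  = (33/721)    [721 ≡ 1 mod 8 ⇒ (2/721) = +1]
  = (721/33)    [QR: 33 ≡ 1 mod 4, sign kept]
  = (28/33)    [721 ≡ 28 mod 33]
  = (7/33)    [33 ≡ 1 mod 8 ⇒ (2/33)^2 = +1]
  = (33/7)    [QR: 33 ≡ 1 mod 4, sign kept]
  = (5/7)    [33 ≡ 5 mod 7]
  = (7/5)    [QR: 5 ≡ 1 mod 4, sign kept]
  = (2/5)    [7 ≡ 2 mod 5]
  = -(1/5)    [5 ≡ 5 mod 8 ⇒ (2/5) = -1]
  = -1    [(1/5) = 1]

-1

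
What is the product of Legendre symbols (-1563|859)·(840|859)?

1

By multiplicativity, (-1563·840|859) = (-1563|859)·(840|859).
First factor (-1563|859):
Pull out -1: (-1563|859) = (-1|859)·(1563|859). Since 859 ≡ 3 (mod 4), (-1|859) = -1. Now have -(1563|859).
Reduce the numerator: 1563 ≡ 704 (mod 859), so (1563|859) = (704|859).
Factor out 2: 704 = 2^6·11. Since 859 ≡ 3 (mod 8), (2|859) = -1, and (2|859)^6 = +1. Now have -(11|859).
Both 11 ≡ 3 and 859 ≡ 3 (mod 4), so reciprocity gives (11|859) = -(859|11). Reduce: 859 ≡ 1 (mod 11). Now have (1|11).
(1|11) = 1. Collecting the sign factors: 1.
Second factor (840|859):
Factor out 2: 840 = 2^3·105. Since 859 ≡ 3 (mod 8), (2|859) = -1, and (2|859)^3 = -1. Now have -(105|859).
105 ≡ 1 (mod 4), so quadratic reciprocity gives (105|859) = (859|105). Reduce: 859 ≡ 19 (mod 105). Now have -(19|105).
105 ≡ 1 (mod 4), so quadratic reciprocity gives (19|105) = (105|19). Reduce: 105 ≡ 10 (mod 19). Now have -(10|19).
Factor out 2: 10 = 2·5. Since 19 ≡ 3 (mod 8), (2|19) = -1. Now have (5|19).
5 ≡ 1 (mod 4), so quadratic reciprocity gives (5|19) = (19|5). Reduce: 19 ≡ 4 (mod 5). Now have (4|5).
Factor out 2: 4 = 2^2. Since 5 ≡ 5 (mod 8), (2|5) = -1, and (2|5)^2 = +1. Now have (1|5).
(1|5) = 1. Collecting the sign factors: 1.
Product: (1)·(1) = 1.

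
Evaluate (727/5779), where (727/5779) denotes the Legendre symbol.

(727/5779)
  = -(5779/727)    [QR: both ≡ 3 mod 4, sign flips]
  = -(690/727)    [5779 ≡ 690 mod 727]
  = -(345/727)    [727 ≡ 7 mod 8 ⇒ (2/727) = +1]
  = -(727/345)    [QR: 345 ≡ 1 mod 4, sign kept]
  = -(37/345)    [727 ≡ 37 mod 345]
  = -(345/37)    [QR: 37 ≡ 1 mod 4, sign kept]
  = -(12/37)    [345 ≡ 12 mod 37]
  = -(3/37)    [37 ≡ 5 mod 8 ⇒ (2/37)^2 = +1]
  = -(37/3)    [QR: 37 ≡ 1 mod 4, sign kept]
  = -(1/3)    [37 ≡ 1 mod 3]
  = -1    [(1/3) = 1]

-1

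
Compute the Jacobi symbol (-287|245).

0

(-287|245)
  = (203|245)    [-287 ≡ 203 mod 245]
  = (245|203)    [QR: 245 ≡ 1 mod 4, sign kept]
  = (42|203)    [245 ≡ 42 mod 203]
  = -(21|203)    [203 ≡ 3 mod 8 ⇒ (2|203) = -1]
  = -(203|21)    [QR: 21 ≡ 1 mod 4, sign kept]
  = -(14|21)    [203 ≡ 14 mod 21]
  = (7|21)    [21 ≡ 5 mod 8 ⇒ (2|21) = -1]
  = (21|7)    [QR: 21 ≡ 1 mod 4, sign kept]
  = (0|7)    [21 ≡ 0 mod 7]
  = 0    [numerator 0, gcd > 1]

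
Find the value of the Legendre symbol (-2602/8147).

-1

(-2602/8147)
  = (5545/8147)    [-2602 ≡ 5545 mod 8147]
  = (8147/5545)    [QR: 5545 ≡ 1 mod 4, sign kept]
  = (2602/5545)    [8147 ≡ 2602 mod 5545]
  = (1301/5545)    [5545 ≡ 1 mod 8 ⇒ (2/5545) = +1]
  = (5545/1301)    [QR: 1301 ≡ 1 mod 4, sign kept]
  = (341/1301)    [5545 ≡ 341 mod 1301]
  = (1301/341)    [QR: 341 ≡ 1 mod 4, sign kept]
  = (278/341)    [1301 ≡ 278 mod 341]
  = -(139/341)    [341 ≡ 5 mod 8 ⇒ (2/341) = -1]
  = -(341/139)    [QR: 341 ≡ 1 mod 4, sign kept]
  = -(63/139)    [341 ≡ 63 mod 139]
  = (139/63)    [QR: both ≡ 3 mod 4, sign flips]
  = (13/63)    [139 ≡ 13 mod 63]
  = (63/13)    [QR: 13 ≡ 1 mod 4, sign kept]
  = (11/13)    [63 ≡ 11 mod 13]
  = (13/11)    [QR: 13 ≡ 1 mod 4, sign kept]
  = (2/11)    [13 ≡ 2 mod 11]
  = -(1/11)    [11 ≡ 3 mod 8 ⇒ (2/11) = -1]
  = -1    [(1/11) = 1]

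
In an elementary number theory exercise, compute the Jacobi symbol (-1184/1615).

Reduce the numerator: -1184 ≡ 431 (mod 1615), so (-1184/1615) = (431/1615).
Both 431 ≡ 3 and 1615 ≡ 3 (mod 4), so reciprocity gives (431/1615) = -(1615/431). Reduce: 1615 ≡ 322 (mod 431). Now have -(322/431).
Factor out 2: 322 = 2·161. Since 431 ≡ 7 (mod 8), (2/431) = +1. Now have -(161/431).
161 ≡ 1 (mod 4), so quadratic reciprocity gives (161/431) = (431/161). Reduce: 431 ≡ 109 (mod 161). Now have -(109/161).
109 ≡ 1 (mod 4), so quadratic reciprocity gives (109/161) = (161/109). Reduce: 161 ≡ 52 (mod 109). Now have -(52/109).
Factor out 2: 52 = 2^2·13. Since 109 ≡ 5 (mod 8), (2/109) = -1, and (2/109)^2 = +1. Now have -(13/109).
13 ≡ 1 (mod 4), so quadratic reciprocity gives (13/109) = (109/13). Reduce: 109 ≡ 5 (mod 13). Now have -(5/13).
5 ≡ 1 (mod 4), so quadratic reciprocity gives (5/13) = (13/5). Reduce: 13 ≡ 3 (mod 5). Now have -(3/5).
5 ≡ 1 (mod 4), so quadratic reciprocity gives (3/5) = (5/3). Reduce: 5 ≡ 2 (mod 3). Now have -(2/3).
Factor out 2: 2 = 2. Since 3 ≡ 3 (mod 8), (2/3) = -1. Now have (1/3).
(1/3) = 1. Collecting the sign factors: 1.

1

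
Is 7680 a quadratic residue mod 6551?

(7680/6551)
  = (1129/6551)    [7680 ≡ 1129 mod 6551]
  = (6551/1129)    [QR: 1129 ≡ 1 mod 4, sign kept]
  = (906/1129)    [6551 ≡ 906 mod 1129]
  = (453/1129)    [1129 ≡ 1 mod 8 ⇒ (2/1129) = +1]
  = (1129/453)    [QR: 453 ≡ 1 mod 4, sign kept]
  = (223/453)    [1129 ≡ 223 mod 453]
  = (453/223)    [QR: 453 ≡ 1 mod 4, sign kept]
  = (7/223)    [453 ≡ 7 mod 223]
  = -(223/7)    [QR: both ≡ 3 mod 4, sign flips]
  = -(6/7)    [223 ≡ 6 mod 7]
  = -(3/7)    [7 ≡ 7 mod 8 ⇒ (2/7) = +1]
  = (7/3)    [QR: both ≡ 3 mod 4, sign flips]
  = (1/3)    [7 ≡ 1 mod 3]
  = 1    [(1/3) = 1]
The Legendre symbol is 1, so x^2 ≡ 7680 (mod 6551) has solution.

yes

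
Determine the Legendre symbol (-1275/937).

1

Reduce the numerator: -1275 ≡ 599 (mod 937), so (-1275/937) = (599/937).
937 ≡ 1 (mod 4), so quadratic reciprocity gives (599/937) = (937/599). Reduce: 937 ≡ 338 (mod 599). Now have (338/599).
Factor out 2: 338 = 2·169. Since 599 ≡ 7 (mod 8), (2/599) = +1. Now have (169/599).
169 ≡ 1 (mod 4), so quadratic reciprocity gives (169/599) = (599/169). Reduce: 599 ≡ 92 (mod 169). Now have (92/169).
Factor out 2: 92 = 2^2·23. Since 169 ≡ 1 (mod 8), (2/169) = +1, and (2/169)^2 = +1. Now have (23/169).
169 ≡ 1 (mod 4), so quadratic reciprocity gives (23/169) = (169/23). Reduce: 169 ≡ 8 (mod 23). Now have (8/23).
Factor out 2: 8 = 2^3. Since 23 ≡ 7 (mod 8), (2/23) = +1, and (2/23)^3 = +1. Now have (1/23).
(1/23) = 1. Collecting the sign factors: 1.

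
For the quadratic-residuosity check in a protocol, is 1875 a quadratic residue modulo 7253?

no

7253 ≡ 1 (mod 4), so quadratic reciprocity gives (1875|7253) = (7253|1875). Reduce: 7253 ≡ 1628 (mod 1875). Now have (1628|1875).
Factor out 2: 1628 = 2^2·407. Since 1875 ≡ 3 (mod 8), (2|1875) = -1, and (2|1875)^2 = +1. Now have (407|1875).
Both 407 ≡ 3 and 1875 ≡ 3 (mod 4), so reciprocity gives (407|1875) = -(1875|407). Reduce: 1875 ≡ 247 (mod 407). Now have -(247|407).
Both 247 ≡ 3 and 407 ≡ 3 (mod 4), so reciprocity gives (247|407) = -(407|247). Reduce: 407 ≡ 160 (mod 247). Now have (160|247).
Factor out 2: 160 = 2^5·5. Since 247 ≡ 7 (mod 8), (2|247) = +1, and (2|247)^5 = +1. Now have (5|247).
5 ≡ 1 (mod 4), so quadratic reciprocity gives (5|247) = (247|5). Reduce: 247 ≡ 2 (mod 5). Now have (2|5).
Factor out 2: 2 = 2. Since 5 ≡ 5 (mod 8), (2|5) = -1. Now have -(1|5).
(1|5) = 1. Collecting the sign factors: -1.
The Legendre symbol is -1, so x^2 ≡ 1875 (mod 7253) has no solution.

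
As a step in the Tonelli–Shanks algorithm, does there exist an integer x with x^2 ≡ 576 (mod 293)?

yes

(576/293)
  = (283/293)    [576 ≡ 283 mod 293]
  = (293/283)    [QR: 293 ≡ 1 mod 4, sign kept]
  = (10/283)    [293 ≡ 10 mod 283]
  = -(5/283)    [283 ≡ 3 mod 8 ⇒ (2/283) = -1]
  = -(283/5)    [QR: 5 ≡ 1 mod 4, sign kept]
  = -(3/5)    [283 ≡ 3 mod 5]
  = -(5/3)    [QR: 5 ≡ 1 mod 4, sign kept]
  = -(2/3)    [5 ≡ 2 mod 3]
  = (1/3)    [3 ≡ 3 mod 8 ⇒ (2/3) = -1]
  = 1    [(1/3) = 1]
(576/293) = 1, and 293 is prime, so 576 is a quadratic residue mod 293.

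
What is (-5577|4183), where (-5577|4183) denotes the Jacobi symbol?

-1

(-5577|4183)
  = -(5577|4183)    [4183 ≡ 3 mod 4 ⇒ (-1|4183) = -1]
  = -(1394|4183)    [5577 ≡ 1394 mod 4183]
  = -(697|4183)    [4183 ≡ 7 mod 8 ⇒ (2|4183) = +1]
  = -(4183|697)    [QR: 697 ≡ 1 mod 4, sign kept]
  = -(1|697)    [4183 ≡ 1 mod 697]
  = -1    [(1|697) = 1]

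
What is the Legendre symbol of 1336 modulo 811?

-1

(1336|811)
  = (525|811)    [1336 ≡ 525 mod 811]
  = (811|525)    [QR: 525 ≡ 1 mod 4, sign kept]
  = (286|525)    [811 ≡ 286 mod 525]
  = -(143|525)    [525 ≡ 5 mod 8 ⇒ (2|525) = -1]
  = -(525|143)    [QR: 525 ≡ 1 mod 4, sign kept]
  = -(96|143)    [525 ≡ 96 mod 143]
  = -(3|143)    [143 ≡ 7 mod 8 ⇒ (2|143)^5 = +1]
  = (143|3)    [QR: both ≡ 3 mod 4, sign flips]
  = (2|3)    [143 ≡ 2 mod 3]
  = -(1|3)    [3 ≡ 3 mod 8 ⇒ (2|3) = -1]
  = -1    [(1|3) = 1]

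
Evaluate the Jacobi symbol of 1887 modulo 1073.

(1887 / 1073)
  = (814 / 1073)    [1887 ≡ 814 mod 1073]
  = (407 / 1073)    [1073 ≡ 1 mod 8 ⇒ (2 / 1073) = +1]
  = (1073 / 407)    [QR: 1073 ≡ 1 mod 4, sign kept]
  = (259 / 407)    [1073 ≡ 259 mod 407]
  = -(407 / 259)    [QR: both ≡ 3 mod 4, sign flips]
  = -(148 / 259)    [407 ≡ 148 mod 259]
  = -(37 / 259)    [259 ≡ 3 mod 8 ⇒ (2 / 259)^2 = +1]
  = -(259 / 37)    [QR: 37 ≡ 1 mod 4, sign kept]
  = -(0 / 37)    [259 ≡ 0 mod 37]
  = 0    [numerator 0, gcd > 1]

0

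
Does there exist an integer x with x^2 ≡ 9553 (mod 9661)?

yes

(9553/9661)
  = (9661/9553)    [QR: 9553 ≡ 1 mod 4, sign kept]
  = (108/9553)    [9661 ≡ 108 mod 9553]
  = (27/9553)    [9553 ≡ 1 mod 8 ⇒ (2/9553)^2 = +1]
  = (9553/27)    [QR: 9553 ≡ 1 mod 4, sign kept]
  = (22/27)    [9553 ≡ 22 mod 27]
  = -(11/27)    [27 ≡ 3 mod 8 ⇒ (2/27) = -1]
  = (27/11)    [QR: both ≡ 3 mod 4, sign flips]
  = (5/11)    [27 ≡ 5 mod 11]
  = (11/5)    [QR: 5 ≡ 1 mod 4, sign kept]
  = (1/5)    [11 ≡ 1 mod 5]
  = 1    [(1/5) = 1]
(9553/9661) = 1, and 9661 is prime, so 9553 is a quadratic residue mod 9661.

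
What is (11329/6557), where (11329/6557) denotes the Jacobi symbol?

1

(11329/6557)
  = (4772/6557)    [11329 ≡ 4772 mod 6557]
  = (1193/6557)    [6557 ≡ 5 mod 8 ⇒ (2/6557)^2 = +1]
  = (6557/1193)    [QR: 1193 ≡ 1 mod 4, sign kept]
  = (592/1193)    [6557 ≡ 592 mod 1193]
  = (37/1193)    [1193 ≡ 1 mod 8 ⇒ (2/1193)^4 = +1]
  = (1193/37)    [QR: 37 ≡ 1 mod 4, sign kept]
  = (9/37)    [1193 ≡ 9 mod 37]
  = (37/9)    [QR: 9 ≡ 1 mod 4, sign kept]
  = (1/9)    [37 ≡ 1 mod 9]
  = 1    [(1/9) = 1]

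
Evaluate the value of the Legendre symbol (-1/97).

(-1/97)
  = (96/97)    [-1 ≡ 96 mod 97]
  = (3/97)    [97 ≡ 1 mod 8 ⇒ (2/97)^5 = +1]
  = (97/3)    [QR: 97 ≡ 1 mod 4, sign kept]
  = (1/3)    [97 ≡ 1 mod 3]
  = 1    [(1/3) = 1]

1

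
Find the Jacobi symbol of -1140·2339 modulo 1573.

1

By multiplicativity, (-1140·2339/1573) = (-1140/1573)·(2339/1573).
First factor (-1140/1573):
(-1140/1573)
  = (433/1573)    [-1140 ≡ 433 mod 1573]
  = (1573/433)    [QR: 433 ≡ 1 mod 4, sign kept]
  = (274/433)    [1573 ≡ 274 mod 433]
  = (137/433)    [433 ≡ 1 mod 8 ⇒ (2/433) = +1]
  = (433/137)    [QR: 137 ≡ 1 mod 4, sign kept]
  = (22/137)    [433 ≡ 22 mod 137]
  = (11/137)    [137 ≡ 1 mod 8 ⇒ (2/137) = +1]
  = (137/11)    [QR: 137 ≡ 1 mod 4, sign kept]
  = (5/11)    [137 ≡ 5 mod 11]
  = (11/5)    [QR: 5 ≡ 1 mod 4, sign kept]
  = (1/5)    [11 ≡ 1 mod 5]
  = 1    [(1/5) = 1]
Second factor (2339/1573):
(2339/1573)
  = (766/1573)    [2339 ≡ 766 mod 1573]
  = -(383/1573)    [1573 ≡ 5 mod 8 ⇒ (2/1573) = -1]
  = -(1573/383)    [QR: 1573 ≡ 1 mod 4, sign kept]
  = -(41/383)    [1573 ≡ 41 mod 383]
  = -(383/41)    [QR: 41 ≡ 1 mod 4, sign kept]
  = -(14/41)    [383 ≡ 14 mod 41]
  = -(7/41)    [41 ≡ 1 mod 8 ⇒ (2/41) = +1]
  = -(41/7)    [QR: 41 ≡ 1 mod 4, sign kept]
  = -(6/7)    [41 ≡ 6 mod 7]
  = -(3/7)    [7 ≡ 7 mod 8 ⇒ (2/7) = +1]
  = (7/3)    [QR: both ≡ 3 mod 4, sign flips]
  = (1/3)    [7 ≡ 1 mod 3]
  = 1    [(1/3) = 1]
Product: (1)·(1) = 1.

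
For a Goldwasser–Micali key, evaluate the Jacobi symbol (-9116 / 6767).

(-9116 / 6767)
  = (4418 / 6767)    [-9116 ≡ 4418 mod 6767]
  = (2209 / 6767)    [6767 ≡ 7 mod 8 ⇒ (2 / 6767) = +1]
  = (6767 / 2209)    [QR: 2209 ≡ 1 mod 4, sign kept]
  = (140 / 2209)    [6767 ≡ 140 mod 2209]
  = (35 / 2209)    [2209 ≡ 1 mod 8 ⇒ (2 / 2209)^2 = +1]
  = (2209 / 35)    [QR: 2209 ≡ 1 mod 4, sign kept]
  = (4 / 35)    [2209 ≡ 4 mod 35]
  = (1 / 35)    [35 ≡ 3 mod 8 ⇒ (2 / 35)^2 = +1]
  = 1    [(1 / 35) = 1]

1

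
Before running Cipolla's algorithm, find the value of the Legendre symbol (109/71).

(109/71)
  = (38/71)    [109 ≡ 38 mod 71]
  = (19/71)    [71 ≡ 7 mod 8 ⇒ (2/71) = +1]
  = -(71/19)    [QR: both ≡ 3 mod 4, sign flips]
  = -(14/19)    [71 ≡ 14 mod 19]
  = (7/19)    [19 ≡ 3 mod 8 ⇒ (2/19) = -1]
  = -(19/7)    [QR: both ≡ 3 mod 4, sign flips]
  = -(5/7)    [19 ≡ 5 mod 7]
  = -(7/5)    [QR: 5 ≡ 1 mod 4, sign kept]
  = -(2/5)    [7 ≡ 2 mod 5]
  = (1/5)    [5 ≡ 5 mod 8 ⇒ (2/5) = -1]
  = 1    [(1/5) = 1]

1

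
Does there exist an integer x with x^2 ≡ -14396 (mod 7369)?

yes

Pull out -1: (-14396|7369) = (-1|7369)·(14396|7369). Since 7369 ≡ 1 (mod 4), (-1|7369) = +1. Now have (14396|7369).
Reduce the numerator: 14396 ≡ 7027 (mod 7369), so (14396|7369) = (7027|7369).
7369 ≡ 1 (mod 4), so quadratic reciprocity gives (7027|7369) = (7369|7027). Reduce: 7369 ≡ 342 (mod 7027). Now have (342|7027).
Factor out 2: 342 = 2·171. Since 7027 ≡ 3 (mod 8), (2|7027) = -1. Now have -(171|7027).
Both 171 ≡ 3 and 7027 ≡ 3 (mod 4), so reciprocity gives (171|7027) = -(7027|171). Reduce: 7027 ≡ 16 (mod 171). Now have (16|171).
Factor out 2: 16 = 2^4. Since 171 ≡ 3 (mod 8), (2|171) = -1, and (2|171)^4 = +1. Now have (1|171).
(1|171) = 1. Collecting the sign factors: 1.
The Legendre symbol is 1, so x^2 ≡ -14396 (mod 7369) has solution.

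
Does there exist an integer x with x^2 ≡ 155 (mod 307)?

yes

(155|307)
  = -(307|155)    [QR: both ≡ 3 mod 4, sign flips]
  = -(152|155)    [307 ≡ 152 mod 155]
  = (19|155)    [155 ≡ 3 mod 8 ⇒ (2|155)^3 = -1]
  = -(155|19)    [QR: both ≡ 3 mod 4, sign flips]
  = -(3|19)    [155 ≡ 3 mod 19]
  = (19|3)    [QR: both ≡ 3 mod 4, sign flips]
  = (1|3)    [19 ≡ 1 mod 3]
  = 1    [(1|3) = 1]
The Legendre symbol is 1, so x^2 ≡ 155 (mod 307) has solution.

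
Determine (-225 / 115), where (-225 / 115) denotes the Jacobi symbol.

Reduce the numerator: -225 ≡ 5 (mod 115), so (-225 / 115) = (5 / 115).
5 ≡ 1 (mod 4), so quadratic reciprocity gives (5 / 115) = (115 / 5). Reduce: 115 ≡ 0 (mod 5). Now have (0 / 5).
The numerator is now 0 with denominator 5 > 1: the symbol is 0.

0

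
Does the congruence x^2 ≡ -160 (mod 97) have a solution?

Reduce the numerator: -160 ≡ 34 (mod 97), so (-160|97) = (34|97).
Factor out 2: 34 = 2·17. Since 97 ≡ 1 (mod 8), (2|97) = +1. Now have (17|97).
17 ≡ 1 (mod 4), so quadratic reciprocity gives (17|97) = (97|17). Reduce: 97 ≡ 12 (mod 17). Now have (12|17).
Factor out 2: 12 = 2^2·3. Since 17 ≡ 1 (mod 8), (2|17) = +1, and (2|17)^2 = +1. Now have (3|17).
17 ≡ 1 (mod 4), so quadratic reciprocity gives (3|17) = (17|3). Reduce: 17 ≡ 2 (mod 3). Now have (2|3).
Factor out 2: 2 = 2. Since 3 ≡ 3 (mod 8), (2|3) = -1. Now have -(1|3).
(1|3) = 1. Collecting the sign factors: -1.
The Legendre symbol is -1, so x^2 ≡ -160 (mod 97) has no solution.

no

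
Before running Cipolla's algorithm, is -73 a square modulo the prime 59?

Reduce the numerator: -73 ≡ 45 (mod 59), so (-73|59) = (45|59).
45 ≡ 1 (mod 4), so quadratic reciprocity gives (45|59) = (59|45). Reduce: 59 ≡ 14 (mod 45). Now have (14|45).
Factor out 2: 14 = 2·7. Since 45 ≡ 5 (mod 8), (2|45) = -1. Now have -(7|45).
45 ≡ 1 (mod 4), so quadratic reciprocity gives (7|45) = (45|7). Reduce: 45 ≡ 3 (mod 7). Now have -(3|7).
Both 3 ≡ 3 and 7 ≡ 3 (mod 4), so reciprocity gives (3|7) = -(7|3). Reduce: 7 ≡ 1 (mod 3). Now have (1|3).
(1|3) = 1. Collecting the sign factors: 1.
(-73|59) = 1, and 59 is prime, so -73 is a quadratic residue mod 59.

yes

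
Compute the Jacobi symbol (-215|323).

1

(-215|323)
  = (108|323)    [-215 ≡ 108 mod 323]
  = (27|323)    [323 ≡ 3 mod 8 ⇒ (2|323)^2 = +1]
  = -(323|27)    [QR: both ≡ 3 mod 4, sign flips]
  = -(26|27)    [323 ≡ 26 mod 27]
  = (13|27)    [27 ≡ 3 mod 8 ⇒ (2|27) = -1]
  = (27|13)    [QR: 13 ≡ 1 mod 4, sign kept]
  = (1|13)    [27 ≡ 1 mod 13]
  = 1    [(1|13) = 1]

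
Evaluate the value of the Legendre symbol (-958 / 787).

(-958 / 787)
  = (616 / 787)    [-958 ≡ 616 mod 787]
  = -(77 / 787)    [787 ≡ 3 mod 8 ⇒ (2 / 787)^3 = -1]
  = -(787 / 77)    [QR: 77 ≡ 1 mod 4, sign kept]
  = -(17 / 77)    [787 ≡ 17 mod 77]
  = -(77 / 17)    [QR: 17 ≡ 1 mod 4, sign kept]
  = -(9 / 17)    [77 ≡ 9 mod 17]
  = -(17 / 9)    [QR: 9 ≡ 1 mod 4, sign kept]
  = -(8 / 9)    [17 ≡ 8 mod 9]
  = -(1 / 9)    [9 ≡ 1 mod 8 ⇒ (2 / 9)^3 = +1]
  = -1    [(1 / 9) = 1]

-1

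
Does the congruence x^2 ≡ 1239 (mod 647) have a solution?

(1239|647)
  = (592|647)    [1239 ≡ 592 mod 647]
  = (37|647)    [647 ≡ 7 mod 8 ⇒ (2|647)^4 = +1]
  = (647|37)    [QR: 37 ≡ 1 mod 4, sign kept]
  = (18|37)    [647 ≡ 18 mod 37]
  = -(9|37)    [37 ≡ 5 mod 8 ⇒ (2|37) = -1]
  = -(37|9)    [QR: 9 ≡ 1 mod 4, sign kept]
  = -(1|9)    [37 ≡ 1 mod 9]
  = -1    [(1|9) = 1]
The Legendre symbol is -1, so x^2 ≡ 1239 (mod 647) has no solution.

no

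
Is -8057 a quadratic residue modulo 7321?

no

(-8057/7321)
  = (6585/7321)    [-8057 ≡ 6585 mod 7321]
  = (7321/6585)    [QR: 6585 ≡ 1 mod 4, sign kept]
  = (736/6585)    [7321 ≡ 736 mod 6585]
  = (23/6585)    [6585 ≡ 1 mod 8 ⇒ (2/6585)^5 = +1]
  = (6585/23)    [QR: 6585 ≡ 1 mod 4, sign kept]
  = (7/23)    [6585 ≡ 7 mod 23]
  = -(23/7)    [QR: both ≡ 3 mod 4, sign flips]
  = -(2/7)    [23 ≡ 2 mod 7]
  = -(1/7)    [7 ≡ 7 mod 8 ⇒ (2/7) = +1]
  = -1    [(1/7) = 1]
(-8057/7321) = -1, and 7321 is prime, so -8057 is not a quadratic residue mod 7321.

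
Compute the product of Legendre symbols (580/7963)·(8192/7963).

-1

By multiplicativity, (580·8192/7963) = (580/7963)·(8192/7963).
First factor (580/7963):
Factor out 2: 580 = 2^2·145. Since 7963 ≡ 3 (mod 8), (2/7963) = -1, and (2/7963)^2 = +1. Now have (145/7963).
145 ≡ 1 (mod 4), so quadratic reciprocity gives (145/7963) = (7963/145). Reduce: 7963 ≡ 133 (mod 145). Now have (133/145).
133 ≡ 1 (mod 4), so quadratic reciprocity gives (133/145) = (145/133). Reduce: 145 ≡ 12 (mod 133). Now have (12/133).
Factor out 2: 12 = 2^2·3. Since 133 ≡ 5 (mod 8), (2/133) = -1, and (2/133)^2 = +1. Now have (3/133).
133 ≡ 1 (mod 4), so quadratic reciprocity gives (3/133) = (133/3). Reduce: 133 ≡ 1 (mod 3). Now have (1/3).
(1/3) = 1. Collecting the sign factors: 1.
Second factor (8192/7963):
Reduce the numerator: 8192 ≡ 229 (mod 7963), so (8192/7963) = (229/7963).
229 ≡ 1 (mod 4), so quadratic reciprocity gives (229/7963) = (7963/229). Reduce: 7963 ≡ 177 (mod 229). Now have (177/229).
177 ≡ 1 (mod 4), so quadratic reciprocity gives (177/229) = (229/177). Reduce: 229 ≡ 52 (mod 177). Now have (52/177).
Factor out 2: 52 = 2^2·13. Since 177 ≡ 1 (mod 8), (2/177) = +1, and (2/177)^2 = +1. Now have (13/177).
13 ≡ 1 (mod 4), so quadratic reciprocity gives (13/177) = (177/13). Reduce: 177 ≡ 8 (mod 13). Now have (8/13).
Factor out 2: 8 = 2^3. Since 13 ≡ 5 (mod 8), (2/13) = -1, and (2/13)^3 = -1. Now have -(1/13).
(1/13) = 1. Collecting the sign factors: -1.
Product: (1)·(-1) = -1.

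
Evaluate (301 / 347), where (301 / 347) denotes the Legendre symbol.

(301 / 347)
  = (347 / 301)    [QR: 301 ≡ 1 mod 4, sign kept]
  = (46 / 301)    [347 ≡ 46 mod 301]
  = -(23 / 301)    [301 ≡ 5 mod 8 ⇒ (2 / 301) = -1]
  = -(301 / 23)    [QR: 301 ≡ 1 mod 4, sign kept]
  = -(2 / 23)    [301 ≡ 2 mod 23]
  = -(1 / 23)    [23 ≡ 7 mod 8 ⇒ (2 / 23) = +1]
  = -1    [(1 / 23) = 1]

-1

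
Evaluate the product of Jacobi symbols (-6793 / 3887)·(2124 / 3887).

-1

By multiplicativity, (-6793·2124 / 3887) = (-6793 / 3887)·(2124 / 3887).
First factor (-6793 / 3887):
Reduce the numerator: -6793 ≡ 981 (mod 3887), so (-6793 / 3887) = (981 / 3887).
981 ≡ 1 (mod 4), so quadratic reciprocity gives (981 / 3887) = (3887 / 981). Reduce: 3887 ≡ 944 (mod 981). Now have (944 / 981).
Factor out 2: 944 = 2^4·59. Since 981 ≡ 5 (mod 8), (2 / 981) = -1, and (2 / 981)^4 = +1. Now have (59 / 981).
981 ≡ 1 (mod 4), so quadratic reciprocity gives (59 / 981) = (981 / 59). Reduce: 981 ≡ 37 (mod 59). Now have (37 / 59).
37 ≡ 1 (mod 4), so quadratic reciprocity gives (37 / 59) = (59 / 37). Reduce: 59 ≡ 22 (mod 37). Now have (22 / 37).
Factor out 2: 22 = 2·11. Since 37 ≡ 5 (mod 8), (2 / 37) = -1. Now have -(11 / 37).
37 ≡ 1 (mod 4), so quadratic reciprocity gives (11 / 37) = (37 / 11). Reduce: 37 ≡ 4 (mod 11). Now have -(4 / 11).
Factor out 2: 4 = 2^2. Since 11 ≡ 3 (mod 8), (2 / 11) = -1, and (2 / 11)^2 = +1. Now have -(1 / 11).
(1 / 11) = 1. Collecting the sign factors: -1.
Second factor (2124 / 3887):
Factor out 2: 2124 = 2^2·531. Since 3887 ≡ 7 (mod 8), (2 / 3887) = +1, and (2 / 3887)^2 = +1. Now have (531 / 3887).
Both 531 ≡ 3 and 3887 ≡ 3 (mod 4), so reciprocity gives (531 / 3887) = -(3887 / 531). Reduce: 3887 ≡ 170 (mod 531). Now have -(170 / 531).
Factor out 2: 170 = 2·85. Since 531 ≡ 3 (mod 8), (2 / 531) = -1. Now have (85 / 531).
85 ≡ 1 (mod 4), so quadratic reciprocity gives (85 / 531) = (531 / 85). Reduce: 531 ≡ 21 (mod 85). Now have (21 / 85).
21 ≡ 1 (mod 4), so quadratic reciprocity gives (21 / 85) = (85 / 21). Reduce: 85 ≡ 1 (mod 21). Now have (1 / 21).
(1 / 21) = 1. Collecting the sign factors: 1.
Product: (-1)·(1) = -1.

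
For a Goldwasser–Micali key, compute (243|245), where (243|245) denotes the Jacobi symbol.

-1

(243|245)
  = (245|243)    [QR: 245 ≡ 1 mod 4, sign kept]
  = (2|243)    [245 ≡ 2 mod 243]
  = -(1|243)    [243 ≡ 3 mod 8 ⇒ (2|243) = -1]
  = -1    [(1|243) = 1]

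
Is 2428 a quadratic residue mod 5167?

no

Factor out 2: 2428 = 2^2·607. Since 5167 ≡ 7 (mod 8), (2|5167) = +1, and (2|5167)^2 = +1. Now have (607|5167).
Both 607 ≡ 3 and 5167 ≡ 3 (mod 4), so reciprocity gives (607|5167) = -(5167|607). Reduce: 5167 ≡ 311 (mod 607). Now have -(311|607).
Both 311 ≡ 3 and 607 ≡ 3 (mod 4), so reciprocity gives (311|607) = -(607|311). Reduce: 607 ≡ 296 (mod 311). Now have (296|311).
Factor out 2: 296 = 2^3·37. Since 311 ≡ 7 (mod 8), (2|311) = +1, and (2|311)^3 = +1. Now have (37|311).
37 ≡ 1 (mod 4), so quadratic reciprocity gives (37|311) = (311|37). Reduce: 311 ≡ 15 (mod 37). Now have (15|37).
37 ≡ 1 (mod 4), so quadratic reciprocity gives (15|37) = (37|15). Reduce: 37 ≡ 7 (mod 15). Now have (7|15).
Both 7 ≡ 3 and 15 ≡ 3 (mod 4), so reciprocity gives (7|15) = -(15|7). Reduce: 15 ≡ 1 (mod 7). Now have -(1|7).
(1|7) = 1. Collecting the sign factors: -1.
The Legendre symbol is -1, so x^2 ≡ 2428 (mod 5167) has no solution.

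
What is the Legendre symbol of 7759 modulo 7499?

Reduce the numerator: 7759 ≡ 260 (mod 7499), so (7759|7499) = (260|7499).
Factor out 2: 260 = 2^2·65. Since 7499 ≡ 3 (mod 8), (2|7499) = -1, and (2|7499)^2 = +1. Now have (65|7499).
65 ≡ 1 (mod 4), so quadratic reciprocity gives (65|7499) = (7499|65). Reduce: 7499 ≡ 24 (mod 65). Now have (24|65).
Factor out 2: 24 = 2^3·3. Since 65 ≡ 1 (mod 8), (2|65) = +1, and (2|65)^3 = +1. Now have (3|65).
65 ≡ 1 (mod 4), so quadratic reciprocity gives (3|65) = (65|3). Reduce: 65 ≡ 2 (mod 3). Now have (2|3).
Factor out 2: 2 = 2. Since 3 ≡ 3 (mod 8), (2|3) = -1. Now have -(1|3).
(1|3) = 1. Collecting the sign factors: -1.

-1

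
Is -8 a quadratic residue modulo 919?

no

(-8/919)
  = (911/919)    [-8 ≡ 911 mod 919]
  = -(919/911)    [QR: both ≡ 3 mod 4, sign flips]
  = -(8/911)    [919 ≡ 8 mod 911]
  = -(1/911)    [911 ≡ 7 mod 8 ⇒ (2/911)^3 = +1]
  = -1    [(1/911) = 1]
The Legendre symbol is -1, so x^2 ≡ -8 (mod 919) has no solution.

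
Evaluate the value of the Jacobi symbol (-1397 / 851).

Pull out -1: (-1397 / 851) = (-1 / 851)·(1397 / 851). Since 851 ≡ 3 (mod 4), (-1 / 851) = -1. Now have -(1397 / 851).
Reduce the numerator: 1397 ≡ 546 (mod 851), so (1397 / 851) = (546 / 851).
Factor out 2: 546 = 2·273. Since 851 ≡ 3 (mod 8), (2 / 851) = -1. Now have (273 / 851).
273 ≡ 1 (mod 4), so quadratic reciprocity gives (273 / 851) = (851 / 273). Reduce: 851 ≡ 32 (mod 273). Now have (32 / 273).
Factor out 2: 32 = 2^5. Since 273 ≡ 1 (mod 8), (2 / 273) = +1, and (2 / 273)^5 = +1. Now have (1 / 273).
(1 / 273) = 1. Collecting the sign factors: 1.

1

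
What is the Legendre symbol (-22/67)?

(-22/67)
  = (45/67)    [-22 ≡ 45 mod 67]
  = (67/45)    [QR: 45 ≡ 1 mod 4, sign kept]
  = (22/45)    [67 ≡ 22 mod 45]
  = -(11/45)    [45 ≡ 5 mod 8 ⇒ (2/45) = -1]
  = -(45/11)    [QR: 45 ≡ 1 mod 4, sign kept]
  = -(1/11)    [45 ≡ 1 mod 11]
  = -1    [(1/11) = 1]

-1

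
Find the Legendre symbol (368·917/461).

By multiplicativity, (368·917/461) = (368/461)·(917/461).
First factor (368/461):
(368/461)
  = (23/461)    [461 ≡ 5 mod 8 ⇒ (2/461)^4 = +1]
  = (461/23)    [QR: 461 ≡ 1 mod 4, sign kept]
  = (1/23)    [461 ≡ 1 mod 23]
  = 1    [(1/23) = 1]
Second factor (917/461):
(917/461)
  = (456/461)    [917 ≡ 456 mod 461]
  = -(57/461)    [461 ≡ 5 mod 8 ⇒ (2/461)^3 = -1]
  = -(461/57)    [QR: 57 ≡ 1 mod 4, sign kept]
  = -(5/57)    [461 ≡ 5 mod 57]
  = -(57/5)    [QR: 5 ≡ 1 mod 4, sign kept]
  = -(2/5)    [57 ≡ 2 mod 5]
  = (1/5)    [5 ≡ 5 mod 8 ⇒ (2/5) = -1]
  = 1    [(1/5) = 1]
Product: (1)·(1) = 1.

1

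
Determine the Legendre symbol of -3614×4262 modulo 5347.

By multiplicativity, (-3614·4262 / 5347) = (-3614 / 5347)·(4262 / 5347).
First factor (-3614 / 5347):
(-3614 / 5347)
  = (1733 / 5347)    [-3614 ≡ 1733 mod 5347]
  = (5347 / 1733)    [QR: 1733 ≡ 1 mod 4, sign kept]
  = (148 / 1733)    [5347 ≡ 148 mod 1733]
  = (37 / 1733)    [1733 ≡ 5 mod 8 ⇒ (2 / 1733)^2 = +1]
  = (1733 / 37)    [QR: 37 ≡ 1 mod 4, sign kept]
  = (31 / 37)    [1733 ≡ 31 mod 37]
  = (37 / 31)    [QR: 37 ≡ 1 mod 4, sign kept]
  = (6 / 31)    [37 ≡ 6 mod 31]
  = (3 / 31)    [31 ≡ 7 mod 8 ⇒ (2 / 31) = +1]
  = -(31 / 3)    [QR: both ≡ 3 mod 4, sign flips]
  = -(1 / 3)    [31 ≡ 1 mod 3]
  = -1    [(1 / 3) = 1]
Second factor (4262 / 5347):
(4262 / 5347)
  = -(2131 / 5347)    [5347 ≡ 3 mod 8 ⇒ (2 / 5347) = -1]
  = (5347 / 2131)    [QR: both ≡ 3 mod 4, sign flips]
  = (1085 / 2131)    [5347 ≡ 1085 mod 2131]
  = (2131 / 1085)    [QR: 1085 ≡ 1 mod 4, sign kept]
  = (1046 / 1085)    [2131 ≡ 1046 mod 1085]
  = -(523 / 1085)    [1085 ≡ 5 mod 8 ⇒ (2 / 1085) = -1]
  = -(1085 / 523)    [QR: 1085 ≡ 1 mod 4, sign kept]
  = -(39 / 523)    [1085 ≡ 39 mod 523]
  = (523 / 39)    [QR: both ≡ 3 mod 4, sign flips]
  = (16 / 39)    [523 ≡ 16 mod 39]
  = (1 / 39)    [39 ≡ 7 mod 8 ⇒ (2 / 39)^4 = +1]
  = 1    [(1 / 39) = 1]
Product: (-1)·(1) = -1.

-1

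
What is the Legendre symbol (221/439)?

-1

221 ≡ 1 (mod 4), so quadratic reciprocity gives (221/439) = (439/221). Reduce: 439 ≡ 218 (mod 221). Now have (218/221).
Factor out 2: 218 = 2·109. Since 221 ≡ 5 (mod 8), (2/221) = -1. Now have -(109/221).
109 ≡ 1 (mod 4), so quadratic reciprocity gives (109/221) = (221/109). Reduce: 221 ≡ 3 (mod 109). Now have -(3/109).
109 ≡ 1 (mod 4), so quadratic reciprocity gives (3/109) = (109/3). Reduce: 109 ≡ 1 (mod 3). Now have -(1/3).
(1/3) = 1. Collecting the sign factors: -1.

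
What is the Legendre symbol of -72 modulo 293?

-1

(-72/293)
  = (72/293)    [293 ≡ 1 mod 4 ⇒ (-1/293) = +1]
  = -(9/293)    [293 ≡ 5 mod 8 ⇒ (2/293)^3 = -1]
  = -(293/9)    [QR: 9 ≡ 1 mod 4, sign kept]
  = -(5/9)    [293 ≡ 5 mod 9]
  = -(9/5)    [QR: 5 ≡ 1 mod 4, sign kept]
  = -(4/5)    [9 ≡ 4 mod 5]
  = -(1/5)    [5 ≡ 5 mod 8 ⇒ (2/5)^2 = +1]
  = -1    [(1/5) = 1]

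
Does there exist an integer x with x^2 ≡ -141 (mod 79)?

no

(-141/79)
  = -(141/79)    [79 ≡ 3 mod 4 ⇒ (-1/79) = -1]
  = -(62/79)    [141 ≡ 62 mod 79]
  = -(31/79)    [79 ≡ 7 mod 8 ⇒ (2/79) = +1]
  = (79/31)    [QR: both ≡ 3 mod 4, sign flips]
  = (17/31)    [79 ≡ 17 mod 31]
  = (31/17)    [QR: 17 ≡ 1 mod 4, sign kept]
  = (14/17)    [31 ≡ 14 mod 17]
  = (7/17)    [17 ≡ 1 mod 8 ⇒ (2/17) = +1]
  = (17/7)    [QR: 17 ≡ 1 mod 4, sign kept]
  = (3/7)    [17 ≡ 3 mod 7]
  = -(7/3)    [QR: both ≡ 3 mod 4, sign flips]
  = -(1/3)    [7 ≡ 1 mod 3]
  = -1    [(1/3) = 1]
The Legendre symbol is -1, so x^2 ≡ -141 (mod 79) has no solution.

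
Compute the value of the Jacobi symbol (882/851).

-1

Reduce the numerator: 882 ≡ 31 (mod 851), so (882/851) = (31/851).
Both 31 ≡ 3 and 851 ≡ 3 (mod 4), so reciprocity gives (31/851) = -(851/31). Reduce: 851 ≡ 14 (mod 31). Now have -(14/31).
Factor out 2: 14 = 2·7. Since 31 ≡ 7 (mod 8), (2/31) = +1. Now have -(7/31).
Both 7 ≡ 3 and 31 ≡ 3 (mod 4), so reciprocity gives (7/31) = -(31/7). Reduce: 31 ≡ 3 (mod 7). Now have (3/7).
Both 3 ≡ 3 and 7 ≡ 3 (mod 4), so reciprocity gives (3/7) = -(7/3). Reduce: 7 ≡ 1 (mod 3). Now have -(1/3).
(1/3) = 1. Collecting the sign factors: -1.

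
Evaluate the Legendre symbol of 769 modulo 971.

-1

769 ≡ 1 (mod 4), so quadratic reciprocity gives (769 / 971) = (971 / 769). Reduce: 971 ≡ 202 (mod 769). Now have (202 / 769).
Factor out 2: 202 = 2·101. Since 769 ≡ 1 (mod 8), (2 / 769) = +1. Now have (101 / 769).
101 ≡ 1 (mod 4), so quadratic reciprocity gives (101 / 769) = (769 / 101). Reduce: 769 ≡ 62 (mod 101). Now have (62 / 101).
Factor out 2: 62 = 2·31. Since 101 ≡ 5 (mod 8), (2 / 101) = -1. Now have -(31 / 101).
101 ≡ 1 (mod 4), so quadratic reciprocity gives (31 / 101) = (101 / 31). Reduce: 101 ≡ 8 (mod 31). Now have -(8 / 31).
Factor out 2: 8 = 2^3. Since 31 ≡ 7 (mod 8), (2 / 31) = +1, and (2 / 31)^3 = +1. Now have -(1 / 31).
(1 / 31) = 1. Collecting the sign factors: -1.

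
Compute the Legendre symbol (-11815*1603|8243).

1

By multiplicativity, (-11815·1603|8243) = (-11815|8243)·(1603|8243).
First factor (-11815|8243):
Pull out -1: (-11815|8243) = (-1|8243)·(11815|8243). Since 8243 ≡ 3 (mod 4), (-1|8243) = -1. Now have -(11815|8243).
Reduce the numerator: 11815 ≡ 3572 (mod 8243), so (11815|8243) = (3572|8243).
Factor out 2: 3572 = 2^2·893. Since 8243 ≡ 3 (mod 8), (2|8243) = -1, and (2|8243)^2 = +1. Now have -(893|8243).
893 ≡ 1 (mod 4), so quadratic reciprocity gives (893|8243) = (8243|893). Reduce: 8243 ≡ 206 (mod 893). Now have -(206|893).
Factor out 2: 206 = 2·103. Since 893 ≡ 5 (mod 8), (2|893) = -1. Now have (103|893).
893 ≡ 1 (mod 4), so quadratic reciprocity gives (103|893) = (893|103). Reduce: 893 ≡ 69 (mod 103). Now have (69|103).
69 ≡ 1 (mod 4), so quadratic reciprocity gives (69|103) = (103|69). Reduce: 103 ≡ 34 (mod 69). Now have (34|69).
Factor out 2: 34 = 2·17. Since 69 ≡ 5 (mod 8), (2|69) = -1. Now have -(17|69).
17 ≡ 1 (mod 4), so quadratic reciprocity gives (17|69) = (69|17). Reduce: 69 ≡ 1 (mod 17). Now have -(1|17).
(1|17) = 1. Collecting the sign factors: -1.
Second factor (1603|8243):
Both 1603 ≡ 3 and 8243 ≡ 3 (mod 4), so reciprocity gives (1603|8243) = -(8243|1603). Reduce: 8243 ≡ 228 (mod 1603). Now have -(228|1603).
Factor out 2: 228 = 2^2·57. Since 1603 ≡ 3 (mod 8), (2|1603) = -1, and (2|1603)^2 = +1. Now have -(57|1603).
57 ≡ 1 (mod 4), so quadratic reciprocity gives (57|1603) = (1603|57). Reduce: 1603 ≡ 7 (mod 57). Now have -(7|57).
57 ≡ 1 (mod 4), so quadratic reciprocity gives (7|57) = (57|7). Reduce: 57 ≡ 1 (mod 7). Now have -(1|7).
(1|7) = 1. Collecting the sign factors: -1.
Product: (-1)·(-1) = 1.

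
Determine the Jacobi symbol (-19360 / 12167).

Reduce the numerator: -19360 ≡ 4974 (mod 12167), so (-19360 / 12167) = (4974 / 12167).
Factor out 2: 4974 = 2·2487. Since 12167 ≡ 7 (mod 8), (2 / 12167) = +1. Now have (2487 / 12167).
Both 2487 ≡ 3 and 12167 ≡ 3 (mod 4), so reciprocity gives (2487 / 12167) = -(12167 / 2487). Reduce: 12167 ≡ 2219 (mod 2487). Now have -(2219 / 2487).
Both 2219 ≡ 3 and 2487 ≡ 3 (mod 4), so reciprocity gives (2219 / 2487) = -(2487 / 2219). Reduce: 2487 ≡ 268 (mod 2219). Now have (268 / 2219).
Factor out 2: 268 = 2^2·67. Since 2219 ≡ 3 (mod 8), (2 / 2219) = -1, and (2 / 2219)^2 = +1. Now have (67 / 2219).
Both 67 ≡ 3 and 2219 ≡ 3 (mod 4), so reciprocity gives (67 / 2219) = -(2219 / 67). Reduce: 2219 ≡ 8 (mod 67). Now have -(8 / 67).
Factor out 2: 8 = 2^3. Since 67 ≡ 3 (mod 8), (2 / 67) = -1, and (2 / 67)^3 = -1. Now have (1 / 67).
(1 / 67) = 1. Collecting the sign factors: 1.

1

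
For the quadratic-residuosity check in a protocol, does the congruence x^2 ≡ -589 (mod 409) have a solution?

yes

Reduce the numerator: -589 ≡ 229 (mod 409), so (-589/409) = (229/409).
229 ≡ 1 (mod 4), so quadratic reciprocity gives (229/409) = (409/229). Reduce: 409 ≡ 180 (mod 229). Now have (180/229).
Factor out 2: 180 = 2^2·45. Since 229 ≡ 5 (mod 8), (2/229) = -1, and (2/229)^2 = +1. Now have (45/229).
45 ≡ 1 (mod 4), so quadratic reciprocity gives (45/229) = (229/45). Reduce: 229 ≡ 4 (mod 45). Now have (4/45).
Factor out 2: 4 = 2^2. Since 45 ≡ 5 (mod 8), (2/45) = -1, and (2/45)^2 = +1. Now have (1/45).
(1/45) = 1. Collecting the sign factors: 1.
(-589/409) = 1, and 409 is prime, so -589 is a quadratic residue mod 409.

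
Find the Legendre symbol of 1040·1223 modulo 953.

By multiplicativity, (1040·1223 / 953) = (1040 / 953)·(1223 / 953).
First factor (1040 / 953):
Reduce the numerator: 1040 ≡ 87 (mod 953), so (1040 / 953) = (87 / 953).
953 ≡ 1 (mod 4), so quadratic reciprocity gives (87 / 953) = (953 / 87). Reduce: 953 ≡ 83 (mod 87). Now have (83 / 87).
Both 83 ≡ 3 and 87 ≡ 3 (mod 4), so reciprocity gives (83 / 87) = -(87 / 83). Reduce: 87 ≡ 4 (mod 83). Now have -(4 / 83).
Factor out 2: 4 = 2^2. Since 83 ≡ 3 (mod 8), (2 / 83) = -1, and (2 / 83)^2 = +1. Now have -(1 / 83).
(1 / 83) = 1. Collecting the sign factors: -1.
Second factor (1223 / 953):
Reduce the numerator: 1223 ≡ 270 (mod 953), so (1223 / 953) = (270 / 953).
Factor out 2: 270 = 2·135. Since 953 ≡ 1 (mod 8), (2 / 953) = +1. Now have (135 / 953).
953 ≡ 1 (mod 4), so quadratic reciprocity gives (135 / 953) = (953 / 135). Reduce: 953 ≡ 8 (mod 135). Now have (8 / 135).
Factor out 2: 8 = 2^3. Since 135 ≡ 7 (mod 8), (2 / 135) = +1, and (2 / 135)^3 = +1. Now have (1 / 135).
(1 / 135) = 1. Collecting the sign factors: 1.
Product: (-1)·(1) = -1.

-1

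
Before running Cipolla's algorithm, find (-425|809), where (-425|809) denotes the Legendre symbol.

Pull out -1: (-425|809) = (-1|809)·(425|809). Since 809 ≡ 1 (mod 4), (-1|809) = +1. Now have (425|809).
425 ≡ 1 (mod 4), so quadratic reciprocity gives (425|809) = (809|425). Reduce: 809 ≡ 384 (mod 425). Now have (384|425).
Factor out 2: 384 = 2^7·3. Since 425 ≡ 1 (mod 8), (2|425) = +1, and (2|425)^7 = +1. Now have (3|425).
425 ≡ 1 (mod 4), so quadratic reciprocity gives (3|425) = (425|3). Reduce: 425 ≡ 2 (mod 3). Now have (2|3).
Factor out 2: 2 = 2. Since 3 ≡ 3 (mod 8), (2|3) = -1. Now have -(1|3).
(1|3) = 1. Collecting the sign factors: -1.

-1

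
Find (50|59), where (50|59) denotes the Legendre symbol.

Factor out 2: 50 = 2·25. Since 59 ≡ 3 (mod 8), (2|59) = -1. Now have -(25|59).
25 ≡ 1 (mod 4), so quadratic reciprocity gives (25|59) = (59|25). Reduce: 59 ≡ 9 (mod 25). Now have -(9|25).
9 ≡ 1 (mod 4), so quadratic reciprocity gives (9|25) = (25|9). Reduce: 25 ≡ 7 (mod 9). Now have -(7|9).
9 ≡ 1 (mod 4), so quadratic reciprocity gives (7|9) = (9|7). Reduce: 9 ≡ 2 (mod 7). Now have -(2|7).
Factor out 2: 2 = 2. Since 7 ≡ 7 (mod 8), (2|7) = +1. Now have -(1|7).
(1|7) = 1. Collecting the sign factors: -1.

-1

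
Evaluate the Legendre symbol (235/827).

Both 235 ≡ 3 and 827 ≡ 3 (mod 4), so reciprocity gives (235/827) = -(827/235). Reduce: 827 ≡ 122 (mod 235). Now have -(122/235).
Factor out 2: 122 = 2·61. Since 235 ≡ 3 (mod 8), (2/235) = -1. Now have (61/235).
61 ≡ 1 (mod 4), so quadratic reciprocity gives (61/235) = (235/61). Reduce: 235 ≡ 52 (mod 61). Now have (52/61).
Factor out 2: 52 = 2^2·13. Since 61 ≡ 5 (mod 8), (2/61) = -1, and (2/61)^2 = +1. Now have (13/61).
13 ≡ 1 (mod 4), so quadratic reciprocity gives (13/61) = (61/13). Reduce: 61 ≡ 9 (mod 13). Now have (9/13).
9 ≡ 1 (mod 4), so quadratic reciprocity gives (9/13) = (13/9). Reduce: 13 ≡ 4 (mod 9). Now have (4/9).
Factor out 2: 4 = 2^2. Since 9 ≡ 1 (mod 8), (2/9) = +1, and (2/9)^2 = +1. Now have (1/9).
(1/9) = 1. Collecting the sign factors: 1.

1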